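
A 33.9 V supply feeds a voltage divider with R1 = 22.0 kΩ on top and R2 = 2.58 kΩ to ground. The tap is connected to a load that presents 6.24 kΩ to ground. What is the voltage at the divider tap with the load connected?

V_out ≈ 2.60 V

The load sits in parallel with R2: R2‖R_L = (2.58 × 6.24) / (2.58 + 6.24) = 1.825 kΩ.
V_out = 33.9 × 1.825 / (22.0 + 1.825) = 33.9 × 1.825/23.83 = 2.60 V.
(Unloaded it would have been 3.56 V.)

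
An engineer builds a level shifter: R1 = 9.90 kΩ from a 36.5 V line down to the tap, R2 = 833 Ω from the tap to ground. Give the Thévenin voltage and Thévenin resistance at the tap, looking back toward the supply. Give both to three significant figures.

V_th is the open-circuit tap voltage: 36.5 × 833/(9900 + 833) = 2.83 V.
With the supply zeroed, R1 and R2 appear in parallel from the tap: R_th = R1‖R2 = (9900 × 833)/10730 = 768 Ω.

V_th = 2.83 V, R_th = 768 Ω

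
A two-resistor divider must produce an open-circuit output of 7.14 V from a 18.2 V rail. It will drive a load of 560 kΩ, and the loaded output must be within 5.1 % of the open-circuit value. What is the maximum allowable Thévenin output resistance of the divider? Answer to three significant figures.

R_th ≤ 30.1 kΩ

Loading drop = R_th/(R_th + R_L) ≤ 0.0510, so R_th ≤ R_L · ε/(1−ε) = 560 kΩ × 0.0510/0.9490 = 30.1 kΩ.
(Any R1, R2 with R2/(R1+R2) = 0.392 and R1‖R2 ≤ 30.1 kΩ will meet the spec.)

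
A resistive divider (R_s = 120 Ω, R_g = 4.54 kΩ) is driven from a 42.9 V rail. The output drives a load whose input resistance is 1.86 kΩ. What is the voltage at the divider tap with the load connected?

The load sits in parallel with R_g: R_g‖R_L = (4540 × 1860) / (4540 + 1860) = 1319 Ω.
V_out = 42.9 × 1319 / (120 + 1319) = 42.9 × 1319/1439 = 39.3 V.
(Unloaded it would have been 41.8 V.)

V_out ≈ 39.3 V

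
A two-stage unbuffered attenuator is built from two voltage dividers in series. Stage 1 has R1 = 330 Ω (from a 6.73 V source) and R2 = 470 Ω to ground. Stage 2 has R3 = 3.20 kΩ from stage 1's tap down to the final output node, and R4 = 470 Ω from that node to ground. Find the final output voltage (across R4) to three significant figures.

V_out ≈ 0.481 V

Stage 2 presents R3+R4 = 3670 Ω as a load on stage 1's tap.
Stage 1's lower leg becomes R2‖(R3+R4) = 416.6 Ω, so V_mid = 6.73 × 416.6/746.6 = 3.755 V.
Stage 2 is itself unloaded: V_out = V_mid × R4/(R3+R4) = 3.755 × 470/3670 = 0.481 V.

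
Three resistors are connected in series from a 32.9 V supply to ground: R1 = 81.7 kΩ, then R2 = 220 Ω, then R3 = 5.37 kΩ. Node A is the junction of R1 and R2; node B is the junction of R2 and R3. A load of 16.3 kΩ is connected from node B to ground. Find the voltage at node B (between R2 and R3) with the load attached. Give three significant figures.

V ≈ 1.55 V

At node B, R3 is in parallel with the load: R3‖R_L = 4039 Ω.
Below node A the resistance is R2 + (R3‖R_L) = 4259 Ω, so V_A = 32.9 × 4259/85960 = 1.630 V.
Then V_B = V_A × (R3‖R_L)/(R2 + R3‖R_L) = 1.630 × 4039/4259 = 1.55 V.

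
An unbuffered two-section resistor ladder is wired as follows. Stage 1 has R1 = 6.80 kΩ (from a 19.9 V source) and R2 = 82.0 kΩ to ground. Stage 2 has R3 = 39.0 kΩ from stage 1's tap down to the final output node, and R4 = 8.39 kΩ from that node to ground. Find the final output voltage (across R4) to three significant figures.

Stage 2 presents R3+R4 = 47.39 kΩ as a load on stage 1's tap.
Stage 1's lower leg becomes R2‖(R3+R4) = 30.03 kΩ, so V_mid = 19.9 × 30.03/36.83 = 16.23 V.
Stage 2 is itself unloaded: V_out = V_mid × R4/(R3+R4) = 16.23 × 8.39/47.39 = 2.87 V.

V_out ≈ 2.87 V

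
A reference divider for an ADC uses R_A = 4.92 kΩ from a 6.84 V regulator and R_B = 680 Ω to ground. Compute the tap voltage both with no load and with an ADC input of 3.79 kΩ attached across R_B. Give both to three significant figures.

Unloaded: 0.831 V; loaded: 0.717 V

Open-circuit: V = 6.84 × 680/(4920 + 680) = 0.831 V.
With the load, R_B becomes R_B‖R_L = 576.6 Ω, so V = 6.84 × 576.6/5497 = 0.717 V.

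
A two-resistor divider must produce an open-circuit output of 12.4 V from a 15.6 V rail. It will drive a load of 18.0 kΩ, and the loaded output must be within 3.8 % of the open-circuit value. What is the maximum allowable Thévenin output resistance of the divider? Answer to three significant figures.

R_th ≤ 711 Ω

Loading drop = R_th/(R_th + R_L) ≤ 0.0380, so R_th ≤ R_L · ε/(1−ε) = 18.0 kΩ × 0.0380/0.9620 = 711 Ω.
(Any R1, R2 with R2/(R1+R2) = 0.795 and R1‖R2 ≤ 711 Ω will meet the spec.)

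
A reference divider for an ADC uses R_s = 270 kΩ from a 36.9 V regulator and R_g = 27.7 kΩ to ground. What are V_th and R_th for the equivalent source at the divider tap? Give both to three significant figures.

V_th is the open-circuit tap voltage: 36.9 × 27.7/(270 + 27.7) = 3.43 V.
With the supply zeroed, R_s and R_g appear in parallel from the tap: R_th = R_s‖R_g = (270 × 27.7)/297.7 = 25.1 kΩ.

V_th = 3.43 V, R_th = 25.1 kΩ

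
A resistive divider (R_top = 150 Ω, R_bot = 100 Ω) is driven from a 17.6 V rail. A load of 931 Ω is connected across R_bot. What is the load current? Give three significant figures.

R_bot‖R_L = 90.30 Ω; V_out = 17.6 × 90.30/240.3 = 6.614 V.
I_L = V_out / R_L = 6.614 / 931 Ω = 7.10 mA.

I_L ≈ 7.10 mA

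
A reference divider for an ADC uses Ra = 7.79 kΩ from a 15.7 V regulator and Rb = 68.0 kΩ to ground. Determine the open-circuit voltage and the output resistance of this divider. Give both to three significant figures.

V_th = 14.1 V, R_th = 6.99 kΩ

V_th is the open-circuit tap voltage: 15.7 × 68.0/(7.79 + 68.0) = 14.1 V.
With the supply zeroed, Ra and Rb appear in parallel from the tap: R_th = Ra‖Rb = (7.79 × 68.0)/75.79 = 6.99 kΩ.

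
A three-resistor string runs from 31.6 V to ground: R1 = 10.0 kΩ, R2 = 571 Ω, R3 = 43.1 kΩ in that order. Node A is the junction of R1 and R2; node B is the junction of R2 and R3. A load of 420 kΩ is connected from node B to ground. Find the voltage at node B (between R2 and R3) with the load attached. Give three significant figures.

At node B, R3 is in parallel with the load: R3‖R_L = 39090 Ω.
Below node A the resistance is R2 + (R3‖R_L) = 39660 Ω, so V_A = 31.6 × 39660/49660 = 25.24 V.
Then V_B = V_A × (R3‖R_L)/(R2 + R3‖R_L) = 25.24 × 39090/39660 = 24.9 V.

V ≈ 24.9 V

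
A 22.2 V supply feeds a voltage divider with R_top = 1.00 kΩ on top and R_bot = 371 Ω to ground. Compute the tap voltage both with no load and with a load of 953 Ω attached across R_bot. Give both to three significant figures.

Unloaded: 6.01 V; loaded: 4.68 V

Open-circuit: V = 22.2 × 371/(1000 + 371) = 6.01 V.
With the load, R_bot becomes R_bot‖R_L = 267.0 Ω, so V = 22.2 × 267.0/1267 = 4.68 V.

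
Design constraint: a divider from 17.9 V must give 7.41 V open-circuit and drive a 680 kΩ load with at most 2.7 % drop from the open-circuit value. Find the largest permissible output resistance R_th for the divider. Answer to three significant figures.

Loading drop = R_th/(R_th + R_L) ≤ 0.0270, so R_th ≤ R_L · ε/(1−ε) = 680 kΩ × 0.0270/0.9730 = 18.9 kΩ.
(Any R1, R2 with R2/(R1+R2) = 0.414 and R1‖R2 ≤ 18.9 kΩ will meet the spec.)

R_th ≤ 18.9 kΩ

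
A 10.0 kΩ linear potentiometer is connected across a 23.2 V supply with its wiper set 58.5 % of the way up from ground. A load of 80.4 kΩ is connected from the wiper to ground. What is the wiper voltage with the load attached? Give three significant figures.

The wiper splits the pot into (1−α)R = 4.150 kΩ above and αR = 5.850 kΩ below.
Lower section ‖ load = 5.453 kΩ.
V_wiper = 23.2 × 5.453/(4.150 + 5.453) = 13.2 V.

V ≈ 13.2 V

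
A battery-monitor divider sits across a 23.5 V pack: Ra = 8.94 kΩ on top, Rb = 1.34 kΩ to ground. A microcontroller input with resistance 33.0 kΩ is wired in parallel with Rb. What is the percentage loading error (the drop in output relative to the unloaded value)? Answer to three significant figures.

The divider's output (Thévenin) resistance is Ra‖Rb = 1.165 kΩ.
Fractional drop under load = R_th/(R_th + R_L) = 1.165 / (1.165 + 33.0) = 0.03411.
So the output falls by 3.41 %.

3.41 %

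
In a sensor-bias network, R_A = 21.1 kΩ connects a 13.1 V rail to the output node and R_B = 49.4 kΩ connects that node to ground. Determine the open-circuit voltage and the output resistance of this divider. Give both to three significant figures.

V_th = 9.18 V, R_th = 14.8 kΩ

V_th is the open-circuit tap voltage: 13.1 × 49.4/(21.1 + 49.4) = 9.18 V.
With the supply zeroed, R_A and R_B appear in parallel from the tap: R_th = R_A‖R_B = (21.1 × 49.4)/70.50 = 14.8 kΩ.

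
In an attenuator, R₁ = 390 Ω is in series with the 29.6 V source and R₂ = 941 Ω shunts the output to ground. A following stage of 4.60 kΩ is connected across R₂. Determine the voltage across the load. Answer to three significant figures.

V_out ≈ 19.7 V

The load sits in parallel with R₂: R₂‖R_L = (941 × 4600) / (941 + 4600) = 781.2 Ω.
V_out = 29.6 × 781.2 / (390 + 781.2) = 29.6 × 781.2/1171 = 19.7 V.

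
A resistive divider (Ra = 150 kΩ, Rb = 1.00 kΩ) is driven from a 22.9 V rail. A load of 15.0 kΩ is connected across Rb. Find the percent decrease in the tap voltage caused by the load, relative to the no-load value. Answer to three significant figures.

6.21 %

The divider's output (Thévenin) resistance is Ra‖Rb = 0.9934 kΩ.
Fractional drop under load = R_th/(R_th + R_L) = 0.9934 / (0.9934 + 15.0) = 0.06211.
So the output falls by 6.21 %.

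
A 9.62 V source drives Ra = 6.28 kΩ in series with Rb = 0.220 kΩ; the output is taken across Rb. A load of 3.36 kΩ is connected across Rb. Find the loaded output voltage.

The load sits in parallel with Rb: Rb‖R_L = (220 × 3360) / (220 + 3360) = 206.5 Ω.
V_out = 9.62 × 206.5 / (6280 + 206.5) = 9.62 × 206.5/6486 = 0.306 V.
(Unloaded it would have been 0.326 V.)

V_out ≈ 0.306 V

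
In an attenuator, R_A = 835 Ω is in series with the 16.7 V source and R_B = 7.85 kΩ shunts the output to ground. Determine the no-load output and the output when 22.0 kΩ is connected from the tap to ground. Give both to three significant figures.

Unloaded: 15.1 V; loaded: 14.6 V

Open-circuit: V = 16.7 × 7850/(835 + 7850) = 15.1 V.
With the load, R_B becomes R_B‖R_L = 5786 Ω, so V = 16.7 × 5786/6621 = 14.6 V.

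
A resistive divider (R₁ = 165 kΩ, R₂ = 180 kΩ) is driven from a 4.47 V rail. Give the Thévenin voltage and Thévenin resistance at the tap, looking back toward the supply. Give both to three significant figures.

V_th is the open-circuit tap voltage: 4.47 × 180/(165 + 180) = 2.33 V.
With the supply zeroed, R₁ and R₂ appear in parallel from the tap: R_th = R₁‖R₂ = (165 × 180)/345.0 = 86.1 kΩ.

V_th = 2.33 V, R_th = 86.1 kΩ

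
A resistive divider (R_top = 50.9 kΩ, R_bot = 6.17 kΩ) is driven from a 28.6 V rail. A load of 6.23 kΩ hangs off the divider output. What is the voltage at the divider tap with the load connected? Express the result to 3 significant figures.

V_out ≈ 1.64 V

The load sits in parallel with R_bot: R_bot‖R_L = (6.17 × 6.23) / (6.17 + 6.23) = 3.100 kΩ.
V_out = 28.6 × 3.100 / (50.9 + 3.100) = 28.6 × 3.100/54.00 = 1.64 V.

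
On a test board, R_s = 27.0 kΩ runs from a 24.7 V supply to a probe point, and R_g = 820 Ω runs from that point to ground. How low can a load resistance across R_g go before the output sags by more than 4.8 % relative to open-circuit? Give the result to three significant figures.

R_L(min) ≈ 15.8 kΩ

Output resistance R_th = R_s‖R_g = (27000 × 820)/27820 = 795.8 Ω.
The fractional drop is R_th/(R_th + R_L); requiring this ≤ 0.0480 gives R_L ≥ R_th(1/0.0480 − 1) = 795.8 × 19.83 = 15.8 kΩ.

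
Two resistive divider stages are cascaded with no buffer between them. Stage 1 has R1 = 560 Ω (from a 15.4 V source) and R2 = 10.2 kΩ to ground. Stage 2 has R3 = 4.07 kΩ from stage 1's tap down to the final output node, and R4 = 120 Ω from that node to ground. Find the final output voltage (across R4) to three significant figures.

V_out ≈ 0.371 V

Stage 2 presents R3+R4 = 4190 Ω as a load on stage 1's tap.
Stage 1's lower leg becomes R2‖(R3+R4) = 2970 Ω, so V_mid = 15.4 × 2970/3530 = 12.96 V.
Stage 2 is itself unloaded: V_out = V_mid × R4/(R3+R4) = 12.96 × 120/4190 = 0.371 V.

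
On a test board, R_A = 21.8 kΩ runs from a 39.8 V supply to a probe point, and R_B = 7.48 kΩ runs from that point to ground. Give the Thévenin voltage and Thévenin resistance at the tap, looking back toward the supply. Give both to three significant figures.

V_th = 10.2 V, R_th = 5.57 kΩ

V_th is the open-circuit tap voltage: 39.8 × 7.48/(21.8 + 7.48) = 10.2 V.
With the supply zeroed, R_A and R_B appear in parallel from the tap: R_th = R_A‖R_B = (21.8 × 7.48)/29.28 = 5.57 kΩ.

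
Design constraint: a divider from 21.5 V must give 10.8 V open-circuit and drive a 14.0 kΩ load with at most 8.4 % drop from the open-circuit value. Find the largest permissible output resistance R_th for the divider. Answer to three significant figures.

Loading drop = R_th/(R_th + R_L) ≤ 0.0840, so R_th ≤ R_L · ε/(1−ε) = 14.0 kΩ × 0.0840/0.9160 = 1.28 kΩ.
(Any R1, R2 with R2/(R1+R2) = 0.502 and R1‖R2 ≤ 1.28 kΩ will meet the spec.)

R_th ≤ 1.28 kΩ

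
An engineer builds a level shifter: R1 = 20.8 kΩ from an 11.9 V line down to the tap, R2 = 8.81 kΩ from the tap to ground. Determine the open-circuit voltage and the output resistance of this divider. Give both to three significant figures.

V_th = 3.54 V, R_th = 6.19 kΩ

V_th is the open-circuit tap voltage: 11.9 × 8.81/(20.8 + 8.81) = 3.54 V.
With the supply zeroed, R1 and R2 appear in parallel from the tap: R_th = R1‖R2 = (20.8 × 8.81)/29.61 = 6.19 kΩ.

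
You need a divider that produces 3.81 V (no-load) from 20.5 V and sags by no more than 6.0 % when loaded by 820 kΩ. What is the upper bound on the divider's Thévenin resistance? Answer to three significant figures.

R_th ≤ 52.3 kΩ

Loading drop = R_th/(R_th + R_L) ≤ 0.0600, so R_th ≤ R_L · ε/(1−ε) = 820 kΩ × 0.0600/0.9400 = 52.3 kΩ.
(Any R1, R2 with R2/(R1+R2) = 0.186 and R1‖R2 ≤ 52.3 kΩ will meet the spec.)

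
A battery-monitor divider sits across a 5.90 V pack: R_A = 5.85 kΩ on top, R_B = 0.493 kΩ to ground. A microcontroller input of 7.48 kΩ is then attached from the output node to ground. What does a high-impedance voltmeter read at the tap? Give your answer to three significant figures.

The load sits in parallel with R_B: R_B‖R_L = (493 × 7480) / (493 + 7480) = 462.5 Ω.
V_out = 5.90 × 462.5 / (5850 + 462.5) = 5.90 × 462.5/6313 = 0.432 V.

V_out ≈ 0.432 V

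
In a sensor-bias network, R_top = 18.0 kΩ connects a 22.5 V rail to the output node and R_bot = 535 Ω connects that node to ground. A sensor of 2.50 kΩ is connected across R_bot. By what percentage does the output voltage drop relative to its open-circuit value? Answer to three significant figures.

17.2 %

Unloaded V = 22.5 × 535/18540 = 0.6494 V.
Loaded: R_bot‖R_L = 440.7 Ω, giving V = 22.5 × 440.7/18440 = 0.5377 V.
Drop = (0.6494 − 0.5377) / 0.6494 = 17.2 %.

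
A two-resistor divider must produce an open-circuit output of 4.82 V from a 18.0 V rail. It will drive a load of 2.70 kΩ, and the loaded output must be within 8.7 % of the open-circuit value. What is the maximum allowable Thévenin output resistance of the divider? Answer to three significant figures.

R_th ≤ 257 Ω

Loading drop = R_th/(R_th + R_L) ≤ 0.0870, so R_th ≤ R_L · ε/(1−ε) = 2.70 kΩ × 0.0870/0.9130 = 257 Ω.
(Any R1, R2 with R2/(R1+R2) = 0.268 and R1‖R2 ≤ 257 Ω will meet the spec.)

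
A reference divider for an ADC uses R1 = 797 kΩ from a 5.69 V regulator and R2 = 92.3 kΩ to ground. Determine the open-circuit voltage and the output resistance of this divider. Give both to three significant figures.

V_th is the open-circuit tap voltage: 5.69 × 92.3/(797 + 92.3) = 0.591 V.
With the supply zeroed, R1 and R2 appear in parallel from the tap: R_th = R1‖R2 = (797 × 92.3)/889.3 = 82.7 kΩ.

V_th = 0.591 V, R_th = 82.7 kΩ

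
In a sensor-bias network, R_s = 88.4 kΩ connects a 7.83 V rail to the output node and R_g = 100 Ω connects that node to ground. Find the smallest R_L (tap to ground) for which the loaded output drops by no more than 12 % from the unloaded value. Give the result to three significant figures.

R_L(min) ≈ 733 Ω

Output resistance R_th = R_s‖R_g = (88400 × 100)/88500 = 99.89 Ω.
The fractional drop is R_th/(R_th + R_L); requiring this ≤ 0.120 gives R_L ≥ R_th(1/0.120 − 1) = 99.89 × 7.333 = 733 Ω.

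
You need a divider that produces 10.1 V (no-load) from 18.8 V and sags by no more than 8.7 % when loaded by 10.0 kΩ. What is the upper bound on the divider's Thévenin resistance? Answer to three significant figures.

R_th ≤ 953 Ω

Loading drop = R_th/(R_th + R_L) ≤ 0.0870, so R_th ≤ R_L · ε/(1−ε) = 10.0 kΩ × 0.0870/0.9130 = 953 Ω.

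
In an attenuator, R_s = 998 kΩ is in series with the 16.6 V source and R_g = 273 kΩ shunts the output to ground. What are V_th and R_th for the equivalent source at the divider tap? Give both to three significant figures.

V_th = 3.57 V, R_th = 214 kΩ

V_th is the open-circuit tap voltage: 16.6 × 273/(998 + 273) = 3.57 V.
With the supply zeroed, R_s and R_g appear in parallel from the tap: R_th = R_s‖R_g = (998 × 273)/1271 = 214 kΩ.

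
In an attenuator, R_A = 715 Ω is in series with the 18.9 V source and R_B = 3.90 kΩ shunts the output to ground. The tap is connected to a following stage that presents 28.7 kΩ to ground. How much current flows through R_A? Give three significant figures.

R_B‖R_L = 3433 Ω, so the source sees R_A + R_B‖R_L = 4148 Ω.
I = 18.9 V / 4148 Ω = 4.56 mA.

I ≈ 4.56 mA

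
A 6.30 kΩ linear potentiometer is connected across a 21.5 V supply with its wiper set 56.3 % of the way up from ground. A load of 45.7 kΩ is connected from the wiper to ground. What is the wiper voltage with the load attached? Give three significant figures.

V ≈ 11.7 V

The wiper splits the pot into (1−α)R = 2.753 kΩ above and αR = 3.547 kΩ below.
Lower section ‖ load = 3.291 kΩ.
V_wiper = 21.5 × 3.291/(2.753 + 3.291) = 11.7 V.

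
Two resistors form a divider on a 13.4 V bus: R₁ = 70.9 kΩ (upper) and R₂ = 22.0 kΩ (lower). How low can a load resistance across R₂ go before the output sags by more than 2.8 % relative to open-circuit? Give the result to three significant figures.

R_L(min) ≈ 583 kΩ

Output resistance R_th = R₁‖R₂ = (70.9 × 22.0)/92.90 = 16.79 kΩ.
The fractional drop is R_th/(R_th + R_L); requiring this ≤ 0.0280 gives R_L ≥ R_th(1/0.0280 − 1) = 16.79 × 34.71 = 583 kΩ.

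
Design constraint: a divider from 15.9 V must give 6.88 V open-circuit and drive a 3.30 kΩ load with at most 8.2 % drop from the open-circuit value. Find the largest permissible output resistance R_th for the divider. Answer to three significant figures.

R_th ≤ 295 Ω

Loading drop = R_th/(R_th + R_L) ≤ 0.0820, so R_th ≤ R_L · ε/(1−ε) = 3.30 kΩ × 0.0820/0.9180 = 295 Ω.
(Any R1, R2 with R2/(R1+R2) = 0.433 and R1‖R2 ≤ 295 Ω will meet the spec.)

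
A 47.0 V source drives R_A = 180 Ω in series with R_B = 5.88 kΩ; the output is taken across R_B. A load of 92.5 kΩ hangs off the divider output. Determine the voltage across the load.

V_out ≈ 45.5 V

The load sits in parallel with R_B: R_B‖R_L = (5880 × 92500) / (5880 + 92500) = 5529 Ω.
V_out = 47.0 × 5529 / (180 + 5529) = 47.0 × 5529/5709 = 45.5 V.
(Unloaded it would have been 45.6 V.)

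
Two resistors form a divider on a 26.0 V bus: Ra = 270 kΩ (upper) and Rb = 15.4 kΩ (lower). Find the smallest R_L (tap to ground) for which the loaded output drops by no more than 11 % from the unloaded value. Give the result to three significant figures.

Output resistance R_th = Ra‖Rb = (270 × 15.4)/285.4 = 14.57 kΩ.
The fractional drop is R_th/(R_th + R_L); requiring this ≤ 0.110 gives R_L ≥ R_th(1/0.110 − 1) = 14.57 × 8.091 = 118 kΩ.

R_L(min) ≈ 118 kΩ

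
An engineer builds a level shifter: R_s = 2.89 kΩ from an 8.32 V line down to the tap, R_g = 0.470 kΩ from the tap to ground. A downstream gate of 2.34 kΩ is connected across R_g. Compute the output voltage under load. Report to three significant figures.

V_out ≈ 0.992 V

The load sits in parallel with R_g: R_g‖R_L = (470 × 2340) / (470 + 2340) = 391.4 Ω.
V_out = 8.32 × 391.4 / (2890 + 391.4) = 8.32 × 391.4/3281 = 0.992 V.
(Unloaded it would have been 1.16 V.)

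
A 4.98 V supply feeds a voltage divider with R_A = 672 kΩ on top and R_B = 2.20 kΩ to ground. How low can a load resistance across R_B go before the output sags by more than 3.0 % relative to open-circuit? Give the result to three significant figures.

Output resistance R_th = R_A‖R_B = (672 × 2.20)/674.2 = 2.193 kΩ.
The fractional drop is R_th/(R_th + R_L); requiring this ≤ 0.0300 gives R_L ≥ R_th(1/0.0300 − 1) = 2.193 × 32.33 = 70.9 kΩ.

R_L(min) ≈ 70.9 kΩ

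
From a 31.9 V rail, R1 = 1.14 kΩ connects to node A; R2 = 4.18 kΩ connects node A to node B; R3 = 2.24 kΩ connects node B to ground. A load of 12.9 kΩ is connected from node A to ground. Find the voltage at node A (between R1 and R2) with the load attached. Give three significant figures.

V ≈ 25.2 V

Below node A the series string R2+R3 = 6.420 kΩ sits in parallel with the 12.9 kΩ load: 4.287 kΩ.
V_A = 31.9 × 4.287/(1.14 + 4.287) = 25.2 V.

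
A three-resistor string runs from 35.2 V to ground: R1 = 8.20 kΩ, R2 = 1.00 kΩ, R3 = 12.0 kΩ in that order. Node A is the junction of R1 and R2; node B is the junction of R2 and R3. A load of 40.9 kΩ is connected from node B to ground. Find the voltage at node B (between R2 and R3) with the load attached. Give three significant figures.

At node B, R3 is in parallel with the load: R3‖R_L = 9.278 kΩ.
Below node A the resistance is R2 + (R3‖R_L) = 10.28 kΩ, so V_A = 35.2 × 10.28/18.48 = 19.58 V.
Then V_B = V_A × (R3‖R_L)/(R2 + R3‖R_L) = 19.58 × 9.278/10.28 = 17.7 V.

V ≈ 17.7 V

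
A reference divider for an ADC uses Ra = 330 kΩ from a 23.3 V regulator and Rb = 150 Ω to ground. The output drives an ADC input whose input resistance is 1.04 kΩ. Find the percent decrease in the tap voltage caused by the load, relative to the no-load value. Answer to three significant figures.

Unloaded V = 23.3 × 150/330200 = 0.010586 V.
Loaded: Rb‖R_L = 131.1 Ω, giving V = 23.3 × 131.1/330100 = 0.0092522 V.
Drop = (0.010586 − 0.0092522) / 0.010586 = 12.6 %.

12.6 %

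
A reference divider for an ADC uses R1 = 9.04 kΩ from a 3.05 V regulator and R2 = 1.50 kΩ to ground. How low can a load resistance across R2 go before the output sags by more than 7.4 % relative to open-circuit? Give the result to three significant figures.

R_L(min) ≈ 16.1 kΩ

Output resistance R_th = R1‖R2 = (9.04 × 1.50)/10.54 = 1.287 kΩ.
The fractional drop is R_th/(R_th + R_L); requiring this ≤ 0.0740 gives R_L ≥ R_th(1/0.0740 − 1) = 1.287 × 12.51 = 16.1 kΩ.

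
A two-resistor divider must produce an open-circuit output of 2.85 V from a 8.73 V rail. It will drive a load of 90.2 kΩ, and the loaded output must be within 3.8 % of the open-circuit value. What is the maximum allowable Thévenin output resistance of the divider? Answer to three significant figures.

R_th ≤ 3.56 kΩ

Loading drop = R_th/(R_th + R_L) ≤ 0.0380, so R_th ≤ R_L · ε/(1−ε) = 90.2 kΩ × 0.0380/0.9620 = 3.56 kΩ.
(Any R1, R2 with R2/(R1+R2) = 0.326 and R1‖R2 ≤ 3.56 kΩ will meet the spec.)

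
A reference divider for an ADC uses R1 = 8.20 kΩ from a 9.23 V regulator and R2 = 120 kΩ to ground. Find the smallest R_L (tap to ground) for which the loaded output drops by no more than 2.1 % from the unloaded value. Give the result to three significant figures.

R_L(min) ≈ 358 kΩ

Output resistance R_th = R1‖R2 = (8.20 × 120)/128.2 = 7.676 kΩ.
The fractional drop is R_th/(R_th + R_L); requiring this ≤ 0.0210 gives R_L ≥ R_th(1/0.0210 − 1) = 7.676 × 46.62 = 358 kΩ.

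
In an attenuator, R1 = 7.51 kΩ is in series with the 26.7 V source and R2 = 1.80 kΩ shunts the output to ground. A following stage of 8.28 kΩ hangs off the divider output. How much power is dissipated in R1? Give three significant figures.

P ≈ 66.3 mW

Total resistance from the source is R1 + (R2‖R_L) = 8.989 kΩ, so I = 26.7/8.989 kΩ = 2.970 mA.
P = I²·R1 = (2.970 mA)² × 7.51 kΩ = 66.3 mW.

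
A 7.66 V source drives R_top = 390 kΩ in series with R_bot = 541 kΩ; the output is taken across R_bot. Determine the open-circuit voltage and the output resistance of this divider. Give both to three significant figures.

V_th = 4.45 V, R_th = 227 kΩ

V_th is the open-circuit tap voltage: 7.66 × 541/(390 + 541) = 4.45 V.
With the supply zeroed, R_top and R_bot appear in parallel from the tap: R_th = R_top‖R_bot = (390 × 541)/931.0 = 227 kΩ.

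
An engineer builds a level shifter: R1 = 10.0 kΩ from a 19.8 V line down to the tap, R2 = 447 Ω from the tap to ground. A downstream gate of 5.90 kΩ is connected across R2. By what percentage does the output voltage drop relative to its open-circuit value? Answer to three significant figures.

6.76 %

The divider's output (Thévenin) resistance is R1‖R2 = 427.9 Ω.
Fractional drop under load = R_th/(R_th + R_L) = 427.9 / (427.9 + 5900) = 0.06762.
So the output falls by 6.76 %.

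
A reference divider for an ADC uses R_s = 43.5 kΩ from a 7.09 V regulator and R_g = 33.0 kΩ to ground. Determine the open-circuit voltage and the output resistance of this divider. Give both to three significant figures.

V_th = 3.06 V, R_th = 18.8 kΩ

V_th is the open-circuit tap voltage: 7.09 × 33.0/(43.5 + 33.0) = 3.06 V.
With the supply zeroed, R_s and R_g appear in parallel from the tap: R_th = R_s‖R_g = (43.5 × 33.0)/76.50 = 18.8 kΩ.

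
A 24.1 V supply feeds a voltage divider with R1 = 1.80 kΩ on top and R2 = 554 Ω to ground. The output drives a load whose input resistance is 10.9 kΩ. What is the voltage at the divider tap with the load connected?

V_out ≈ 5.46 V

The load sits in parallel with R2: R2‖R_L = (554 × 10900) / (554 + 10900) = 527.2 Ω.
V_out = 24.1 × 527.2 / (1800 + 527.2) = 24.1 × 527.2/2327 = 5.46 V.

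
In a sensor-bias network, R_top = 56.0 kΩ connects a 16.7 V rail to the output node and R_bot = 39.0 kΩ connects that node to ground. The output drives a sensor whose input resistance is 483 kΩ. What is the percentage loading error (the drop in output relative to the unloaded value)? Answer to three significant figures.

4.54 %

The divider's output (Thévenin) resistance is R_top‖R_bot = 22.99 kΩ.
Fractional drop under load = R_th/(R_th + R_L) = 22.99 / (22.99 + 483) = 0.04543.
So the output falls by 4.54 %.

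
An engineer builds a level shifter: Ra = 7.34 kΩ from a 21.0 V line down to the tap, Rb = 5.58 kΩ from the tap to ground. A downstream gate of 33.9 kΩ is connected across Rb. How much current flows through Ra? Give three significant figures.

Rb‖R_L = 4.791 kΩ, so the source sees Ra + Rb‖R_L = 12.13 kΩ.
I = 21.0 V / 12.13 kΩ = 1.73 mA.

I ≈ 1.73 mA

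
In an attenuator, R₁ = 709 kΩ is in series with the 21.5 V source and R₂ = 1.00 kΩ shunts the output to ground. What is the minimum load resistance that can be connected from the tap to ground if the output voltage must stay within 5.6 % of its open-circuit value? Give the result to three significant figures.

R_L(min) ≈ 16.8 kΩ

Output resistance R_th = R₁‖R₂ = (709000 × 1000)/710000 = 998.6 Ω.
The fractional drop is R_th/(R_th + R_L); requiring this ≤ 0.0560 gives R_L ≥ R_th(1/0.0560 − 1) = 998.6 × 16.86 = 16.8 kΩ.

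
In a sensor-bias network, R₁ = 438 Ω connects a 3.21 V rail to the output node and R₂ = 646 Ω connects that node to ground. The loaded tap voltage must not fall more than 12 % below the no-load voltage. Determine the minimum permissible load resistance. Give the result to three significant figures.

R_L(min) ≈ 1.91 kΩ

Output resistance R_th = R₁‖R₂ = (438 × 646)/1084 = 261.0 Ω.
The fractional drop is R_th/(R_th + R_L); requiring this ≤ 0.120 gives R_L ≥ R_th(1/0.120 − 1) = 261.0 × 7.333 = 1.91 kΩ.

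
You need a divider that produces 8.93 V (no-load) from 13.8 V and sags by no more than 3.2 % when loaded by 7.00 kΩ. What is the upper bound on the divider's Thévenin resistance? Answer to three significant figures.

Loading drop = R_th/(R_th + R_L) ≤ 0.0320, so R_th ≤ R_L · ε/(1−ε) = 7.00 kΩ × 0.0320/0.9680 = 231 Ω.
(Any R1, R2 with R2/(R1+R2) = 0.647 and R1‖R2 ≤ 231 Ω will meet the spec.)

R_th ≤ 231 Ω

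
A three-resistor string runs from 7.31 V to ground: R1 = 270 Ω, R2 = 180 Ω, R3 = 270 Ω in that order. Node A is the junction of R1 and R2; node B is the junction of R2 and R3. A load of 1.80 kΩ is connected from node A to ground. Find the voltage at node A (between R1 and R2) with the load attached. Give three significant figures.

Below node A the series string R2+R3 = 450.0 Ω sits in parallel with the 1800 Ω load: 360.0 Ω.
V_A = 7.31 × 360.0/(270 + 360.0) = 4.18 V.

V ≈ 4.18 V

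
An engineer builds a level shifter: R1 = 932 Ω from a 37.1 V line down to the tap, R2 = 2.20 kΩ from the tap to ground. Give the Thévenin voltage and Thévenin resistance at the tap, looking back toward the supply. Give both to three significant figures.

V_th = 26.1 V, R_th = 655 Ω

V_th is the open-circuit tap voltage: 37.1 × 2200/(932 + 2200) = 26.1 V.
With the supply zeroed, R1 and R2 appear in parallel from the tap: R_th = R1‖R2 = (932 × 2200)/3132 = 655 Ω.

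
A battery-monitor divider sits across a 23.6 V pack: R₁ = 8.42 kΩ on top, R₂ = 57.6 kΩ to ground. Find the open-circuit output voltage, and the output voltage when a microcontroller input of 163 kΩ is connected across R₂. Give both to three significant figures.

Open-circuit: V = 23.6 × 57.6/(8.42 + 57.6) = 20.6 V.
With the load, R₂ becomes R₂‖R_L = 42.56 kΩ, so V = 23.6 × 42.56/50.98 = 19.7 V.

Unloaded: 20.6 V; loaded: 19.7 V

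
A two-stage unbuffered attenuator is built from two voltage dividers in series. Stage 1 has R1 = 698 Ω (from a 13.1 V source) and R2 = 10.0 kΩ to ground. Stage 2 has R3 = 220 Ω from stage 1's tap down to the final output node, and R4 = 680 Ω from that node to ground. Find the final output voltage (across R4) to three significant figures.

V_out ≈ 5.36 V

Stage 2 presents R3+R4 = 900.0 Ω as a load on stage 1's tap.
Stage 1's lower leg becomes R2‖(R3+R4) = 825.7 Ω, so V_mid = 13.1 × 825.7/1524 = 7.099 V.
Stage 2 is itself unloaded: V_out = V_mid × R4/(R3+R4) = 7.099 × 680/900.0 = 5.36 V.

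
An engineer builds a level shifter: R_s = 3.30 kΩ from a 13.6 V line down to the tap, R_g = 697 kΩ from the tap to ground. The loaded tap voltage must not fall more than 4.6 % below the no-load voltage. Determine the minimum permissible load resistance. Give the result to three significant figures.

Output resistance R_th = R_s‖R_g = (3.30 × 697)/700.3 = 3.284 kΩ.
The fractional drop is R_th/(R_th + R_L); requiring this ≤ 0.0460 gives R_L ≥ R_th(1/0.0460 − 1) = 3.284 × 20.74 = 68.1 kΩ.

R_L(min) ≈ 68.1 kΩ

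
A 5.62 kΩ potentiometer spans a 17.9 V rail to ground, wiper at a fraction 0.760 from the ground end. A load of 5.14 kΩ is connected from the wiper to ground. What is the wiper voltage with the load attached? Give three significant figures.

V ≈ 11.3 V

The wiper splits the pot into (1−α)R = 1.349 kΩ above and αR = 4.271 kΩ below.
Lower section ‖ load = 2.333 kΩ.
V_wiper = 17.9 × 2.333/(1.349 + 2.333) = 11.3 V.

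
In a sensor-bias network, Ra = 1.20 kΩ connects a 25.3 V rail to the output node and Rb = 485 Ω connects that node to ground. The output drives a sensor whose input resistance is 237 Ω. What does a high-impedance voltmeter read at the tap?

V_out ≈ 2.96 V

The load sits in parallel with Rb: Rb‖R_L = (485 × 237) / (485 + 237) = 159.2 Ω.
V_out = 25.3 × 159.2 / (1200 + 159.2) = 25.3 × 159.2/1359 = 2.96 V.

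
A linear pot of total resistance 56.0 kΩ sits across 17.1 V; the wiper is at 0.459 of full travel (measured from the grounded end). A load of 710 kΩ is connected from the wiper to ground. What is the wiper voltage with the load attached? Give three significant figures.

V ≈ 7.70 V

The wiper splits the pot into (1−α)R = 30.30 kΩ above and αR = 25.70 kΩ below.
Lower section ‖ load = 24.81 kΩ.
V_wiper = 17.1 × 24.81/(30.30 + 24.81) = 7.70 V.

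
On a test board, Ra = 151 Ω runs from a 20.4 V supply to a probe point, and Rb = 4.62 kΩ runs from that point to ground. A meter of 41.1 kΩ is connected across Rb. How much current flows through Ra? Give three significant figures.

Rb‖R_L = 4153 Ω, so the source sees Ra + Rb‖R_L = 4304 Ω.
I = 20.4 V / 4304 Ω = 4.74 mA.

I ≈ 4.74 mA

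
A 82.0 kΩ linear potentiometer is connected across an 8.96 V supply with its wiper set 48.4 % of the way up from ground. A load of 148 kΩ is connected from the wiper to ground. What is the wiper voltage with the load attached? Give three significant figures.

The wiper splits the pot into (1−α)R = 42.31 kΩ above and αR = 39.69 kΩ below.
Lower section ‖ load = 31.30 kΩ.
V_wiper = 8.96 × 31.30/(42.31 + 31.30) = 3.81 V.

V ≈ 3.81 V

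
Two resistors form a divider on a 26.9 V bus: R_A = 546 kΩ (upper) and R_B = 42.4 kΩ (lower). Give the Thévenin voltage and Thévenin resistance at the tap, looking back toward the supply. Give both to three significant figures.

V_th is the open-circuit tap voltage: 26.9 × 42.4/(546 + 42.4) = 1.94 V.
With the supply zeroed, R_A and R_B appear in parallel from the tap: R_th = R_A‖R_B = (546 × 42.4)/588.4 = 39.3 kΩ.

V_th = 1.94 V, R_th = 39.3 kΩ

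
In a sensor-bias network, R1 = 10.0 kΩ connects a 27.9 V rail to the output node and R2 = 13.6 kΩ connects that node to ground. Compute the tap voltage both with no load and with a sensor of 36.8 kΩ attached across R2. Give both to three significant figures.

Unloaded: 16.1 V; loaded: 13.9 V

Open-circuit: V = 27.9 × 13.6/(10.0 + 13.6) = 16.1 V.
With the load, R2 becomes R2‖R_L = 9.930 kΩ, so V = 27.9 × 9.930/19.93 = 13.9 V.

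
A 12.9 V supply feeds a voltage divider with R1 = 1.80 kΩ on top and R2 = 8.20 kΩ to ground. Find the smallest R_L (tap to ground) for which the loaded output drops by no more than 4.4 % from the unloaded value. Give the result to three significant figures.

R_L(min) ≈ 32.1 kΩ

Output resistance R_th = R1‖R2 = (1.80 × 8.20)/10.00 = 1.476 kΩ.
The fractional drop is R_th/(R_th + R_L); requiring this ≤ 0.0440 gives R_L ≥ R_th(1/0.0440 − 1) = 1.476 × 21.73 = 32.1 kΩ.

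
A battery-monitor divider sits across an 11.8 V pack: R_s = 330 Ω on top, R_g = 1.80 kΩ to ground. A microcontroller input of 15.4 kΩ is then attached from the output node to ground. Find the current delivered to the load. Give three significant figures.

R_g‖R_L = 1612 Ω; V_out = 11.8 × 1612/1942 = 9.794 V.
I_L = V_out / R_L = 9.794 / 15.4 kΩ = 0.636 mA.

I_L ≈ 0.636 mA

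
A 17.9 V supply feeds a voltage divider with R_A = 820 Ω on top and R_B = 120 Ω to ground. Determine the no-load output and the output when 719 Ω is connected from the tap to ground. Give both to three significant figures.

Unloaded: 2.29 V; loaded: 1.99 V

Open-circuit: V = 17.9 × 120/(820 + 120) = 2.29 V.
With the load, R_B becomes R_B‖R_L = 102.8 Ω, so V = 17.9 × 102.8/922.8 = 1.99 V.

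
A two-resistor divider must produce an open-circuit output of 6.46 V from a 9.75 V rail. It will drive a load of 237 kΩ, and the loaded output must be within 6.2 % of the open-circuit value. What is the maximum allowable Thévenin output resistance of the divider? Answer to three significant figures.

Loading drop = R_th/(R_th + R_L) ≤ 0.0620, so R_th ≤ R_L · ε/(1−ε) = 237 kΩ × 0.0620/0.9380 = 15.7 kΩ.

R_th ≤ 15.7 kΩ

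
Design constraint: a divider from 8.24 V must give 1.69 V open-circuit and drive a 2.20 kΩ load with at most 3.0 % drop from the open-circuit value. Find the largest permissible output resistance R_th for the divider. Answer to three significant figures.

Loading drop = R_th/(R_th + R_L) ≤ 0.0300, so R_th ≤ R_L · ε/(1−ε) = 2.20 kΩ × 0.0300/0.9700 = 68.0 Ω.
(Any R1, R2 with R2/(R1+R2) = 0.205 and R1‖R2 ≤ 68.0 Ω will meet the spec.)

R_th ≤ 68.0 Ω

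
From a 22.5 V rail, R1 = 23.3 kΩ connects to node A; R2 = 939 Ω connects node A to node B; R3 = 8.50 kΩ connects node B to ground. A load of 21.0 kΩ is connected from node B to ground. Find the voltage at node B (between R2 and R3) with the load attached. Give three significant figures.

V ≈ 4.49 V

At node B, R3 is in parallel with the load: R3‖R_L = 6051 Ω.
Below node A the resistance is R2 + (R3‖R_L) = 6990 Ω, so V_A = 22.5 × 6990/30290 = 5.192 V.
Then V_B = V_A × (R3‖R_L)/(R2 + R3‖R_L) = 5.192 × 6051/6990 = 4.49 V.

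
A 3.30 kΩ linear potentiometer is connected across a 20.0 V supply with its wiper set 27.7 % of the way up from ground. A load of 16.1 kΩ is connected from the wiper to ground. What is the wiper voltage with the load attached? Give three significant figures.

V ≈ 5.32 V

The wiper splits the pot into (1−α)R = 2386 Ω above and αR = 914.1 Ω below.
Lower section ‖ load = 865.0 Ω.
V_wiper = 20.0 × 865.0/(2386 + 865.0) = 5.32 V.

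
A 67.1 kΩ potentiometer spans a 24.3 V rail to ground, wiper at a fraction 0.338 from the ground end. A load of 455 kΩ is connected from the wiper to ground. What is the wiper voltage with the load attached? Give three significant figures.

V ≈ 7.95 V

The wiper splits the pot into (1−α)R = 44.42 kΩ above and αR = 22.68 kΩ below.
Lower section ‖ load = 21.60 kΩ.
V_wiper = 24.3 × 21.60/(44.42 + 21.60) = 7.95 V.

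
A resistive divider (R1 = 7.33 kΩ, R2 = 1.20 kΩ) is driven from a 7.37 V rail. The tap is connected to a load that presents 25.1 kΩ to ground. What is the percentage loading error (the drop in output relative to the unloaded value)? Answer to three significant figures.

The divider's output (Thévenin) resistance is R1‖R2 = 1.031 kΩ.
Fractional drop under load = R_th/(R_th + R_L) = 1.031 / (1.031 + 25.1) = 0.03946.
So the output falls by 3.95 %.

3.95 %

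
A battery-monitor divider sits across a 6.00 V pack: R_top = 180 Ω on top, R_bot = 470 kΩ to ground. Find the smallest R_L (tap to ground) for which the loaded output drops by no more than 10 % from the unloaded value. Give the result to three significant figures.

R_L(min) ≈ 1.62 kΩ

Output resistance R_th = R_top‖R_bot = (180 × 470000)/470200 = 179.9 Ω.
The fractional drop is R_th/(R_th + R_L); requiring this ≤ 0.100 gives R_L ≥ R_th(1/0.100 − 1) = 179.9 × 9.000 = 1.62 kΩ.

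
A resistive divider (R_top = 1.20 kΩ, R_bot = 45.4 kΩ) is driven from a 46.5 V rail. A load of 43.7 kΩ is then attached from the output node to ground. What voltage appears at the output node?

V_out ≈ 44.1 V

The load sits in parallel with R_bot: R_bot‖R_L = (45.4 × 43.7) / (45.4 + 43.7) = 22.27 kΩ.
V_out = 46.5 × 22.27 / (1.20 + 22.27) = 46.5 × 22.27/23.47 = 44.1 V.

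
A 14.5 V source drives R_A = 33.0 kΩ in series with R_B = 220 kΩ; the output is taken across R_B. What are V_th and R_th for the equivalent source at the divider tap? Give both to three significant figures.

V_th is the open-circuit tap voltage: 14.5 × 220/(33.0 + 220) = 12.6 V.
With the supply zeroed, R_A and R_B appear in parallel from the tap: R_th = R_A‖R_B = (33.0 × 220)/253.0 = 28.7 kΩ.

V_th = 12.6 V, R_th = 28.7 kΩ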